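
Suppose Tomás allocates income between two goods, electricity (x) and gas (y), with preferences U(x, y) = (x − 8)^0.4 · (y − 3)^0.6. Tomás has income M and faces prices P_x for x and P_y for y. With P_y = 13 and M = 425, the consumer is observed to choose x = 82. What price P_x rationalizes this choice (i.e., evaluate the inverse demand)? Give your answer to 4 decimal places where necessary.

MRS = (2/3)·(y−3)/(x−8). Tangency with P_x/P_y gives y−3 = (3/2)·(P_x/P_y)·(x−8).
Substituting into the budget: x* = 8 + 0.4·(M − 8·P_x − 3·P_y)/P_x, and y* = 3 + 0.6·(…)/P_y.
Set x* = 82 in the demand function and solve for P_x: P_x = 2.

P_x = 2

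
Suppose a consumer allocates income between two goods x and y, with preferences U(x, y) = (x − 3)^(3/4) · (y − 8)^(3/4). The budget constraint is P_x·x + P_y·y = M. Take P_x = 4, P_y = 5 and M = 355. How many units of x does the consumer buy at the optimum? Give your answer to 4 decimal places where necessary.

MRS = (y−8)/(x−3). Tangency with P_x/P_y gives y−8 = (P_x/P_y)·(x−3).
After buying the subsistence bundle (3, 8), a share 0.5 of the remaining income goes to x: x* = 3 + 0.5·(M − 3P_x − 8P_y)/P_x.
Discretionary income = 355 − 3·4 − 8·5 = 303; x* = 3 + 0.5·303/4 = 40.875.

x* = 40.875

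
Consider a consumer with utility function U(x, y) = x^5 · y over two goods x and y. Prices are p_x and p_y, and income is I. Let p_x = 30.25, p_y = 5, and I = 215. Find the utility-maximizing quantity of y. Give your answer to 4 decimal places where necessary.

At p_x=30.25, p_y=5, I=215: y* = 1/6·215/5 = 7.1667.

y* = 7.1667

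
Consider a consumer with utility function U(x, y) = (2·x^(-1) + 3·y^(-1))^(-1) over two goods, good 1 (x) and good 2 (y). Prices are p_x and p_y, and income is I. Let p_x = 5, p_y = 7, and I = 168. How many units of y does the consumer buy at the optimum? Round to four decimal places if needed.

MRS = MU_x/MU_y = (2/3)·(y/x)^(2). Set equal to p_x/p_y.
Solve for the ratio: y/x = [(3/2)·p_x/p_y]^(0.5).
Substitute y = (y/x)·x into the budget: x* = I/(p_x + p_y·(y/x)).
Numerically y/x = 1.035098, so x* = 168/(5 + 7·1.035098) = 13.7191 and y* = 1.035098·13.7191 = 14.2006.

y* = 14.2006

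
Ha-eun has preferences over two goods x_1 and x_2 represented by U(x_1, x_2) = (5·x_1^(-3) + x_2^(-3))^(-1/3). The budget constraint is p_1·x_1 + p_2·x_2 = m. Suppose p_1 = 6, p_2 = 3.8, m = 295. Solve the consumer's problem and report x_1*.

MU_x_1 ∝ 5·x_1^(-4), MU_x_2 ∝ x_2^(-4), so MRS = 5·(x_2/x_1)^(4) = p_1/p_2.
Solve for the ratio: x_2/x_1 = [(1/5)·p_1/p_2]^(0.25).
With the ratio pinned down, the budget gives x_1* = m/(p_1 + p_2·(x_2/x_1)) and x_2* = (x_2/x_1)·x_1*.
Numerically x_2/x_1 = 0.749634, so x_1* = 295/(6 + 3.8·0.749634) = 33.3386.

x_1* = 33.3386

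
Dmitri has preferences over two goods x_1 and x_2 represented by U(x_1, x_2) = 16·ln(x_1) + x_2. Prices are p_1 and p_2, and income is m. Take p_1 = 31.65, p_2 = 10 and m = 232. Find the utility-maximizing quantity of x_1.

x_1* = 5.0553

MU_x_1 = 16/x_1, MU_x_2 = 1. Tangency: 16/x_1 = p_1/p_2.
So x_1*(p_1,p_2) = 16·p_2/p_1, independent of income; and x_2* = (m − 16·p_2)/p_2.
At the given prices: x_1* = 16·10/31.65 = 5.0553.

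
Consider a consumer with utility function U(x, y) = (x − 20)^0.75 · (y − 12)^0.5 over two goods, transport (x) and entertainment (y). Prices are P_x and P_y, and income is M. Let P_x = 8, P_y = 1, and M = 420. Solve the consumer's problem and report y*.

y* = 111.2

Substituting into the budget: x* = 20 + 0.6·(M − 20·P_x − 12·P_y)/P_x, and y* = 12 + 0.4·(…)/P_y.
Discretionary income = 420 − 20·8 − 12·1 = 248; y* = 12 + 0.4·248/1 = 111.2.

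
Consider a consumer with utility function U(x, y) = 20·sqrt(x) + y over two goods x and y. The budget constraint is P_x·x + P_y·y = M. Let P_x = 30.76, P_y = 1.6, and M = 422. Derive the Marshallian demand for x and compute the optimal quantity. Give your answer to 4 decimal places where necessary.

x* = 0.2706

Plugging in: x* = (10·1.6/30.76)² = 0.2706.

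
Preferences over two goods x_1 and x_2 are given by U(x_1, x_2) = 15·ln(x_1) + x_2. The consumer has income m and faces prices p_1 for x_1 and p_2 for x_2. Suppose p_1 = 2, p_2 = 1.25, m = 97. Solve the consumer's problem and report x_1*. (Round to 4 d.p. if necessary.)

MU_x_1 = 15/x_1, MU_x_2 = 1. Tangency: 15/x_1 = p_1/p_2.
So x_1*(p_1,p_2) = 15·p_2/p_1, independent of income; and x_2* = (m − 15·p_2)/p_2.
At the given prices: x_1* = 15·1.25/2 = 9.375.

x_1* = 9.375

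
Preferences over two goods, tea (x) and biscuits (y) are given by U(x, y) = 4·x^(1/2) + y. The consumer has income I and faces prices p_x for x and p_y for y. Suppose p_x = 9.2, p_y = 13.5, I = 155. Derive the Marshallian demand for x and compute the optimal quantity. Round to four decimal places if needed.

Set MRS = p_x/p_y: 2·x^(−1/2) = p_x/p_y.
Solve: √x = 2·p_y/p_x, so x*(p_x,p_y) = (2·p_y/p_x)², and y* = (I − p_x·x*)/p_y.
Plugging in: x* = (2·13.5/9.2)² = 8.6129.

x* = 8.6129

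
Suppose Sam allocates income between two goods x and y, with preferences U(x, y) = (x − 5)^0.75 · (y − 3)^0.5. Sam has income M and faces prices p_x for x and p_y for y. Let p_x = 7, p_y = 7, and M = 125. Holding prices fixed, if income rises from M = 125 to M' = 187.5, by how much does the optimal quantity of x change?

Let x' = x−5, y' = y−3. MRS = (3/2)·y'/x' = p_x/p_y.
Substituting into the budget: x* = 5 + 0.6·(M − 5·p_x − 3·p_y)/p_x, and y* = 3 + 0.4·(…)/p_y.
Discretionary income = 125 − 5·7 − 3·7 = 69; x* = 5 + 0.6·69/7 = 10.9143.
At M' = 187.5: x* = 16.2714. Change: 16.2714 − 10.9143 = 5.3571.

Δx* = 5.3571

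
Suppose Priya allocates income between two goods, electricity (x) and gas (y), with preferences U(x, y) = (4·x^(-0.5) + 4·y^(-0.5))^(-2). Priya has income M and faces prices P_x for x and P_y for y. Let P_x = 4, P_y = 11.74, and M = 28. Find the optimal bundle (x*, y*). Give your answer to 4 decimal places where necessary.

Substitute y = (y/x)·x into the budget: x* = M/(P_x + P_y·(y/x)).
Numerically y/x = 0.487822, so x* = 28/(4 + 11.74·0.487822) = 2.8786 and y* = 0.487822·2.8786 = 1.4042.

x* = 2.8786, y* = 1.4042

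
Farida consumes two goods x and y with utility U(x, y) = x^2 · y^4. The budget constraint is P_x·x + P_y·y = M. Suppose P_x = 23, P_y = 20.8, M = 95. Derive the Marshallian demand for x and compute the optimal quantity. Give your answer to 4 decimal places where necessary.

x* = 1.3768

Tangency: MRS = (1/2)·y/x = P_x/P_y.
Rearranging, P_y·y = 2·P_x·x. Substituting into the budget gives P_x·x·(1 + 2) = M.
Demand: x*(P_x,P_y,M) = 1/3·M/P_x and y* = 2/3·M/P_y.
At P_x=23, P_y=20.8, M=95: x* = 1/3·95/23 = 1.3768.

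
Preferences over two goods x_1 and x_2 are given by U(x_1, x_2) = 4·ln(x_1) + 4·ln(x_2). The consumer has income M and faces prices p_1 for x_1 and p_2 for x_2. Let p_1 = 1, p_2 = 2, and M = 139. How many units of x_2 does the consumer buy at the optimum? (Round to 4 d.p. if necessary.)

The MRS is x_2/x_1. Set MRS = p_1/p_2.
So 4·p_2·x_2 = 4·p_1·x_1; combined with the budget, a share 0.5 of income goes to x_1.
Demand: x_1*(p_1,p_2,M) = 0.5·M/p_1 and x_2* = 0.5·M/p_2.
At p_1=1, p_2=2, M=139: x_2* = 0.5·139/2 = 34.75.

x_2* = 34.75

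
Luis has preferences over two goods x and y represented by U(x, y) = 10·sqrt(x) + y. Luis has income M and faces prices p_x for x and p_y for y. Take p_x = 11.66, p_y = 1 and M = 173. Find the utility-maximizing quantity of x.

x* = 0.1839

Set MRS = p_x/p_y: 5·x^(−1/2) = p_x/p_y.
Solve: √x = 5·p_y/p_x, so x*(p_x,p_y) = (5·p_y/p_x)², and y* = (M − p_x·x*)/p_y.
Plugging in: x* = (5·1/11.66)² = 0.1839.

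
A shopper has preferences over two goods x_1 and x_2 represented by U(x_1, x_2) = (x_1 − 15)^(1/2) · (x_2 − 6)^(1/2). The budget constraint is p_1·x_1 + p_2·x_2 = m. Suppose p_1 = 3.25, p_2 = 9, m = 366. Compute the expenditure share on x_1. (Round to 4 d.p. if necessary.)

This is Cobb-Douglas in (x_1−15, x_2−6): tangency gives 0.5·p_2·(x_2−6) = 0.5·p_1·(x_1−15).
After buying the subsistence bundle (15, 6), a share 0.5 of the remaining income goes to x_1: x_1* = 15 + 0.5·(m − 15p_1 − 6p_2)/p_1.
Discretionary income = 366 − 15·3.25 − 6·9 = 263.25; x_1* = 15 + 0.5·263.25/3.25 = 55.5; x_2* = 6 + 0.5·263.25/9 = 20.625.
Expenditure on x_1: 3.25·55.5 = 180.375; share = 0.4928.

share on x_1 = 0.4928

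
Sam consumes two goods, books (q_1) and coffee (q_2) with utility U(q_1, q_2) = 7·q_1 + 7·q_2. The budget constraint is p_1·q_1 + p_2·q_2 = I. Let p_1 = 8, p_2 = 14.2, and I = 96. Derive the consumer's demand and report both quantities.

q_1* = 12, q_2* = 0

q_1 gives more utility per dollar, so spend all income on q_1: q_1* = I/p_1, q_2* = 0.
Numerically: q_1* = 12, q_2* = 0.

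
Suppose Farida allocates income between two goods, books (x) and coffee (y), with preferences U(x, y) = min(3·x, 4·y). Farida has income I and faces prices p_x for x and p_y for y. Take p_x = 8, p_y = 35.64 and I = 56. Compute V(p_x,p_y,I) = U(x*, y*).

V = 4.8373

Leontief preferences: the optimum is at the kink where x/4 = y/3, i.e. y = (3/4)·x.
Budget: p_x·x + p_y·(3/4)·x = I, so (4·p_x + 3·p_y)·x = 4·I.
Demand: x*(p_x,p_y,I) = 4·I/(4·p_x + 3·p_y), y* = 3·I/(4·p_x + 3·p_y).
Here 4·8 + 3·35.64 = 138.92, giving x* = 1.6124 and y* = 1.2093.
Utility at the optimum: U(1.6124, 1.2093) = 4.8373.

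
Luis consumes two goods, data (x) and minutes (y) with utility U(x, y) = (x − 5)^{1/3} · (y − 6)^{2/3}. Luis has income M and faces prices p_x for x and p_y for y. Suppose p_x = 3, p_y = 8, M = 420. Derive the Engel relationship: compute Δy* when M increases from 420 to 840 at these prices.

Δy* = 35

Let x' = x−5, y' = y−6. MRS = (1/2)·y'/x' = p_x/p_y.
Substituting into the budget: x* = 5 + 1/3·(M − 5·p_x − 6·p_y)/p_x, and y* = 6 + 2/3·(…)/p_y.
Discretionary income = 420 − 5·3 − 6·8 = 357; y* = 6 + 2/3·357/8 = 35.75.
At M' = 840: y* = 70.75. Change: 70.75 − 35.75 = 35.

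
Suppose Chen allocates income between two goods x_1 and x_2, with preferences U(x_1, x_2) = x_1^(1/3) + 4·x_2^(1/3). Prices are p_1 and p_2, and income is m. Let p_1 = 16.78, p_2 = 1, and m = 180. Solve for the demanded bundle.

MRS = MU_x_1/MU_x_2 = (1/4)·(x_2/x_1)^(2/3). Set equal to p_1/p_2.
Solve for the ratio: x_2/x_1 = [4·p_1/p_2]^(1.5).
Substitute x_2 = (x_2/x_1)·x_1 into the budget: x_1* = m/(p_1 + p_2·(x_2/x_1)).
Numerically x_2/x_1 = 549.892659, so x_1* = 180/(16.78 + 1·549.892659) = 0.3176 and x_2* = 549.892659·0.3176 = 174.6699.

x_1* = 0.3176, x_2* = 174.6699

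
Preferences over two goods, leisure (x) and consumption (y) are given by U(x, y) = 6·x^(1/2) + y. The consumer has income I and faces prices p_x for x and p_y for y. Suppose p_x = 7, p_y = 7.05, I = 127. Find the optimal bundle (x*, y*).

x* = 9.129, y* = 8.9499

MU_x = 3/√x, MU_y = 1. Tangency: 3/√x = p_x/p_y.
Solve: √x = 3·p_y/p_x, so x*(p_x,p_y) = (3·p_y/p_x)², and y* = (I − p_x·x*)/p_y.
Plugging in: x* = (3·7.05/7)² = 9.129, y* = 8.9499.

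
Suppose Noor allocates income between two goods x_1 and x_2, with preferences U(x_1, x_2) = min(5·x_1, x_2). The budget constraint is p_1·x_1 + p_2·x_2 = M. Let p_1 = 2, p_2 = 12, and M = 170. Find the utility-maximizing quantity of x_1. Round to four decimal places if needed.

x_1* = 2.7419

Leontief preferences: the optimum is at the kink where x_1/1 = x_2/5, i.e. x_2 = 5·x_1.
Budget: p_1·x_1 + p_2·5·x_1 = M, so (p_1 + 5·p_2)·x_1 = M.
Demand: x_1*(p_1,p_2,M) = M/(p_1 + 5·p_2), x_2* = 5·M/(p_1 + 5·p_2).
Here 2 + 5·12 = 62, giving x_1* = 2.7419.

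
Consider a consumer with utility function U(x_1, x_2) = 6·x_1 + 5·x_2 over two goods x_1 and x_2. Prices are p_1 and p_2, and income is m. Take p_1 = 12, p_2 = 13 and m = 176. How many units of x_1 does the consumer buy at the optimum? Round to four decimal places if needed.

Perfect substitutes: compare marginal utility per dollar. 6/p_1 vs 5/p_2 → 0.5 vs 0.3846.
x_1 gives more utility per dollar, so spend all income on x_1: x_1* = m/p_1, x_2* = 0.
Numerically: x_1* = 14.6667, x_2* = 0.

x_1* = 14.6667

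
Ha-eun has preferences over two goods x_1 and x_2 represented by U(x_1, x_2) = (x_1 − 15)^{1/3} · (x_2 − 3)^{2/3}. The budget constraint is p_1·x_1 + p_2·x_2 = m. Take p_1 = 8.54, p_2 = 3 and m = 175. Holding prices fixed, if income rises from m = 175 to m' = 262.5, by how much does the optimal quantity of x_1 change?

Δx_1* = 3.4153

MRS = (1/2)·(x_2−3)/(x_1−15). Tangency with p_1/p_2 gives x_2−3 = 2·(p_1/p_2)·(x_1−15).
Substituting into the budget: x_1* = 15 + 1/3·(m − 15·p_1 − 3·p_2)/p_1, and x_2* = 3 + 2/3·(…)/p_2.
Discretionary income = 175 − 15·8.54 − 3·3 = 37.9; x_1* = 15 + 1/3·37.9/8.54 = 16.4793.
At m' = 262.5: x_1* = 19.8946. Change: 19.8946 − 16.4793 = 3.4153.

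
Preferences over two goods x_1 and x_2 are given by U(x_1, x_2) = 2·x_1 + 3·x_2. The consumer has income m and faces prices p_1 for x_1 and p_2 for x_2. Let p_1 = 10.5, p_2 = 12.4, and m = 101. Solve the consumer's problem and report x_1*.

x_2 gives more utility per dollar, so spend all income on x_2: x_2* = m/p_2, x_1* = 0.
Numerically: x_1* = 0, x_2* = 8.1452.

x_1* = 0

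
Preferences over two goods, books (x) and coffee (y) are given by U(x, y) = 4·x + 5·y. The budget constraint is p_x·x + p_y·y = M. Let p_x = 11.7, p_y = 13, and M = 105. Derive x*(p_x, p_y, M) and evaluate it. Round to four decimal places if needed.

Linear utility — the consumer picks whichever good has higher MU/price: 4/11.7 = 0.3419 vs 5/13 = 0.3846.
y gives more utility per dollar, so spend all income on y: y* = M/p_y, x* = 0.
Numerically: x* = 0, y* = 8.0769.

x* = 0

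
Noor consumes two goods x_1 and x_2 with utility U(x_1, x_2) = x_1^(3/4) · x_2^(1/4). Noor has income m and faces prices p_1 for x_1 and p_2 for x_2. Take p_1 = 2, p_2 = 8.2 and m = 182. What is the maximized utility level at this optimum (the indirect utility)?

V = 36.444

MU_x_1/MU_x_2 = (0.75·x_2)/(0.25·x_1); tangency sets this equal to p_1/p_2.
So 0.75·p_2·x_2 = 0.25·p_1·x_1; combined with the budget, a share 0.75 of income goes to x_1.
Demand: x_1*(p_1,p_2,m) = 0.75·m/p_1 and x_2* = 0.25·m/p_2.
At p_1=2, p_2=8.2, m=182: x_1* = 0.75·182/2 = 68.25, x_2* = 5.5488.
Utility at the optimum: U(68.25, 5.5488) = 36.444.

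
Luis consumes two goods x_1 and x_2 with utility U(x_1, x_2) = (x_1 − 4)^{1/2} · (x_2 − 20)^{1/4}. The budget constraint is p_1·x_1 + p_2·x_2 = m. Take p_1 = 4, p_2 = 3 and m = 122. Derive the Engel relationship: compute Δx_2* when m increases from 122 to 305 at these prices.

Δx_2* = 20.3333

MRS = 2·(x_2−20)/(x_1−4). Tangency with p_1/p_2 gives x_2−20 = (1/2)·(p_1/p_2)·(x_1−4).
Substituting into the budget: x_1* = 4 + 2/3·(m − 4·p_1 − 20·p_2)/p_1, and x_2* = 20 + 1/3·(…)/p_2.
Discretionary income = 122 − 4·4 − 20·3 = 46; x_2* = 20 + 1/3·46/3 = 25.1111.
At m' = 305: x_2* = 45.4444. Change: 45.4444 − 25.1111 = 20.3333.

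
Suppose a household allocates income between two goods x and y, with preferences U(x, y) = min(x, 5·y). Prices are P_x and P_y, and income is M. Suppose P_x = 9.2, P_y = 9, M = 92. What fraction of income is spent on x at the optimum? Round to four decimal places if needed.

share on x = 0.8364

With perfect complements, no substitution: consume in ratio x:y = 5:1.
Budget: P_x·x + P_y·(1/5)·x = M, so (5·P_x + P_y)·x = 5·M.
Demand: x*(P_x,P_y,M) = 5·M/(5·P_x + P_y), y* = M/(5·P_x + P_y).
Here 5·9.2 + 9 = 55, giving x* = 8.3636 and y* = 1.6727.
Expenditure on x: 9.2·8.3636 = 76.9455; share = 0.8364.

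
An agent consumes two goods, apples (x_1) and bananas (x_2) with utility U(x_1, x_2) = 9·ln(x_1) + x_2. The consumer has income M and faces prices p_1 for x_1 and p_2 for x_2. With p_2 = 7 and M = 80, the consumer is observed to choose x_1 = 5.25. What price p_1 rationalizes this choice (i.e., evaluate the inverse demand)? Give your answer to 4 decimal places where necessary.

p_1 = 12

Set MRS = p_1/p_2: (9/x_1)/1 = p_1/p_2.
So x_1*(p_1,p_2) = 9·p_2/p_1, independent of income; and x_2* = (M − 9·p_2)/p_2.
Set x_1* = 5.25 in the demand function and solve for p_1: p_1 = 12.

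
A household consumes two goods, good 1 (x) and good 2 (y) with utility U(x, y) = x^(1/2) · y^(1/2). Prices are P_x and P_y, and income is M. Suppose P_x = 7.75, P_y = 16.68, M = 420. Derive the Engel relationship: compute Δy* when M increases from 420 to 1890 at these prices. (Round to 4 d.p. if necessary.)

The MRS is y/x. Set MRS = P_x/P_y.
Rearranging, P_y·y = P_x·x. Substituting into the budget gives P_x·x·(1 + 1) = M.
Demand: x*(P_x,P_y,M) = 0.5·M/P_x and y* = 0.5·M/P_y.
At P_x=7.75, P_y=16.68, M=420: y* = 0.5·420/16.68 = 12.5899.
At M' = 1890: y* = 56.6547. Change: 56.6547 − 12.5899 = 44.0647.

Δy* = 44.0647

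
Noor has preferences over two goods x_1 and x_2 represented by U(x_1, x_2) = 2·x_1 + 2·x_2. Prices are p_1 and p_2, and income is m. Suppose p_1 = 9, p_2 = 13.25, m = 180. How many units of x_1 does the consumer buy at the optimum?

x_1* = 20

x_1 gives more utility per dollar, so spend all income on x_1: x_1* = m/p_1, x_2* = 0.
Numerically: x_1* = 20, x_2* = 0.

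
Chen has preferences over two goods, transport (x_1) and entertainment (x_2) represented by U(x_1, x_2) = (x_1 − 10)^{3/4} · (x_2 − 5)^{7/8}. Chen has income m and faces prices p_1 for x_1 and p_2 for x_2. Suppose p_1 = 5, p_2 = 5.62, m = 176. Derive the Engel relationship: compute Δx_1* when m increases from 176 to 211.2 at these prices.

Δx_1* = 3.2492

This is Cobb-Douglas in (x_1−10, x_2−5): tangency gives 0.75·p_2·(x_2−5) = 0.875·p_1·(x_1−10).
After buying the subsistence bundle (10, 5), a share 6/13 of the remaining income goes to x_1: x_1* = 10 + 6/13·(m − 10p_1 − 5p_2)/p_1.
Discretionary income = 176 − 10·5 − 5·5.62 = 97.9; x_1* = 10 + 6/13·97.9/5 = 19.0369.
At m' = 211.2: x_1* = 22.2862. Change: 22.2862 − 19.0369 = 3.2492.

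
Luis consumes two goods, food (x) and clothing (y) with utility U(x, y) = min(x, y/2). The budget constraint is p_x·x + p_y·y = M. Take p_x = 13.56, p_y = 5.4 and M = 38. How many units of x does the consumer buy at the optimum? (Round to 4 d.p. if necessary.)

x* = 1.5599

Here 13.56 + 2·5.4 = 24.36, giving x* = 1.5599.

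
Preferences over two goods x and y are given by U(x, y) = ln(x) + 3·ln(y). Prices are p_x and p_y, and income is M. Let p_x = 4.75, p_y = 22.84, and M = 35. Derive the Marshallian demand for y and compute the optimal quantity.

Tangency: MRS = (1/3)·y/x = p_x/p_y.
So p_y·y = 3·p_x·x; combined with the budget, a share 0.25 of income goes to x.
Demand: x*(p_x,p_y,M) = 0.25·M/p_x and y* = 0.75·M/p_y.
At p_x=4.75, p_y=22.84, M=35: y* = 0.75·35/22.84 = 1.1493.

y* = 1.1493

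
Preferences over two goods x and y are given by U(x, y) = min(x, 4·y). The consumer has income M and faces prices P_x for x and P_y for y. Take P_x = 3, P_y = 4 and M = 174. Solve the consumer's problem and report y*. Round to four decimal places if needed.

y* = 10.875

Here 4·3 + 4 = 16, giving y* = 10.875.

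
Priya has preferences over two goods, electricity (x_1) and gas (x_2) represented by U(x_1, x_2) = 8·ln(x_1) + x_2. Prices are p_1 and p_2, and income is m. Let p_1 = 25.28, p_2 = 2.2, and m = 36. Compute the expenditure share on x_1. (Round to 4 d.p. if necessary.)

MU_x_1 = 8/x_1, MU_x_2 = 1. Tangency: 8/x_1 = p_1/p_2.
So x_1*(p_1,p_2) = 8·p_2/p_1, independent of income; and x_2* = (m − 8·p_2)/p_2.
At the given prices: x_1* = 8·2.2/25.28 = 0.6962, and x_2* = 8.3636.
Expenditure on x_1: 25.28·0.6962 = 17.6; share = 0.4889.

share on x_1 = 0.4889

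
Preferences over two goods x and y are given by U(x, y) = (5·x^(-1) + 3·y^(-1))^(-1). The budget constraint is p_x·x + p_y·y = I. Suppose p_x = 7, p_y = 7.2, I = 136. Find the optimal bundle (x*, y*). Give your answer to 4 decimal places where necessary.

With the ratio pinned down, the budget gives x* = I/(p_x + p_y·(y/x)) and y* = (y/x)·x*.
Numerically y/x = 0.763763, so x* = 136/(7 + 7.2·0.763763) = 10.8808 and y* = 0.763763·10.8808 = 8.3103.

x* = 10.8808, y* = 8.3103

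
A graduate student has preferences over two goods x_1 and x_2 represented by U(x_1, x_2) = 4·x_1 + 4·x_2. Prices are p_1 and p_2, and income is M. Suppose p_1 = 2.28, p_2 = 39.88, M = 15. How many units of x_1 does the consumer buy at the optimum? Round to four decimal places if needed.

x_1* = 6.5789

Perfect substitutes: compare marginal utility per dollar. 4/p_1 vs 4/p_2 → 1.7544 vs 0.1003.
x_1 gives more utility per dollar, so spend all income on x_1: x_1* = M/p_1, x_2* = 0.
Numerically: x_1* = 6.5789, x_2* = 0.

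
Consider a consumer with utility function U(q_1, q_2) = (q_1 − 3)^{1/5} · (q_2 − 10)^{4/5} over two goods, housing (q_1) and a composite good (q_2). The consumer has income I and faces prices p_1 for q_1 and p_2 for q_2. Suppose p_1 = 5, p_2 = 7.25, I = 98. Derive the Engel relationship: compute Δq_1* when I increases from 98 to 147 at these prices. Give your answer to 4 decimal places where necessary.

Discretionary income = 98 − 3·5 − 10·7.25 = 10.5; q_1* = 3 + 0.2·10.5/5 = 3.42.
At I' = 147: q_1* = 5.38. Change: 5.38 − 3.42 = 1.96.

Δq_1* = 1.96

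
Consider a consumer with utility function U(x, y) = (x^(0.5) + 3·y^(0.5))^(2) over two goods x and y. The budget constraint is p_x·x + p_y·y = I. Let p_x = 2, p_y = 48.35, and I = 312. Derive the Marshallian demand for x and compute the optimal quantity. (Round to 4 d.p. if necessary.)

MRS = MU_x/MU_y = (1/3)·(y/x)^(0.5). Set equal to p_x/p_y.
Hence y/x = (3·p_x/p_y)^(1/(0.5)), i.e. raised to the 2 power.
With the ratio pinned down, the budget gives x* = I/(p_x + p_y·(y/x)) and y* = (y/x)·x*.
Numerically y/x = 0.0154, so x* = 312/(2 + 48.35·0.0154) = 113.679.

x* = 113.679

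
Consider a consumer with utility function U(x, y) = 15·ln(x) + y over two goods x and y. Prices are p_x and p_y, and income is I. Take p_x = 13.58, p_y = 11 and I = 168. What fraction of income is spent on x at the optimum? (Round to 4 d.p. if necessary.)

share on x = 0.9821

MU_x = 15/x, MU_y = 1. Tangency: 15/x = p_x/p_y.
So x*(p_x,p_y) = 15·p_y/p_x, independent of income; and y* = (I − 15·p_y)/p_y.
At the given prices: x* = 15·11/13.58 = 12.1502, and y* = 0.2727.
Expenditure on x: 13.58·12.1502 = 165; share = 0.9821.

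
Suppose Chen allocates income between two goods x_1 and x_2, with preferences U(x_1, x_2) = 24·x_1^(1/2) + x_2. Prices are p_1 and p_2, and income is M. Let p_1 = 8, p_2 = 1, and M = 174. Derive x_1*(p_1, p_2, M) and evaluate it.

x_1* = 2.25

MU_x_1 = 12/√x_1, MU_x_2 = 1. Tangency: 12/√x_1 = p_1/p_2.
Thus x_1* = (12·p_2/p_1)² — independent of M — with the rest of income spent on x_2.
Plugging in: x_1* = (12·1/8)² = 2.25.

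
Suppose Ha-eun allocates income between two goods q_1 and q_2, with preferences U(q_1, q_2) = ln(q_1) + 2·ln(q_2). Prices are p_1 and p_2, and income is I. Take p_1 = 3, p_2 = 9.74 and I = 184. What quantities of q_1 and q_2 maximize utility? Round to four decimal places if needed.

MU_q_1/MU_q_2 = (q_2)/(2·q_1); tangency sets this equal to p_1/p_2.
So p_2·q_2 = 2·p_1·q_1; combined with the budget, a share 1/3 of income goes to q_1.
Demand: q_1*(p_1,p_2,I) = 1/3·I/p_1 and q_2* = 2/3·I/p_2.
At p_1=3, p_2=9.74, I=184: q_1* = 1/3·184/3 = 20.4444, q_2* = 12.5941.

q_1* = 20.4444, q_2* = 12.5941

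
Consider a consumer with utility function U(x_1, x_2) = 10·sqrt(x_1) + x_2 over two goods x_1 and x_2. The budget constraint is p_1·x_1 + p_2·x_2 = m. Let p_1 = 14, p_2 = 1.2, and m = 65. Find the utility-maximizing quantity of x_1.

x_1* = 0.1837

Solve: √x_1 = 5·p_2/p_1, so x_1*(p_1,p_2) = (5·p_2/p_1)², and x_2* = (m − p_1·x_1*)/p_2.
Plugging in: x_1* = (5·1.2/14)² = 0.1837.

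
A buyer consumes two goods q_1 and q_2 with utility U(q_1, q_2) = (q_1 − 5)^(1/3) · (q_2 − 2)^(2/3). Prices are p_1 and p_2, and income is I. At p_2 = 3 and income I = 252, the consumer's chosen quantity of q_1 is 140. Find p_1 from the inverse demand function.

Let q_1' = q_1−5, q_2' = q_2−2. MRS = (1/2)·q_2'/q_1' = p_1/p_2.
After buying the subsistence bundle (5, 2), a share 1/3 of the remaining income goes to q_1: q_1* = 5 + 1/3·(I − 5p_1 − 2p_2)/p_1.
Set q_1* = 140 in the demand function and solve for p_1: p_1 = 0.6.

p_1 = 0.6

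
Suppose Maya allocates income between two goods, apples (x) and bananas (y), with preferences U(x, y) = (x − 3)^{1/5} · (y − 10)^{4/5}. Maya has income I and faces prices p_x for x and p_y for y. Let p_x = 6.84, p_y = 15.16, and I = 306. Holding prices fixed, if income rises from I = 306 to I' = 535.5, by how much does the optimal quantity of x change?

Let x' = x−3, y' = y−10. MRS = (1/4)·y'/x' = p_x/p_y.
After buying the subsistence bundle (3, 10), a share 0.2 of the remaining income goes to x: x* = 3 + 0.2·(I − 3p_x − 10p_y)/p_x.
Discretionary income = 306 − 3·6.84 − 10·15.16 = 133.88; x* = 3 + 0.2·133.88/6.84 = 6.9146.
At I' = 535.5: x* = 13.6251. Change: 13.6251 − 6.9146 = 6.7105.

Δx* = 6.7105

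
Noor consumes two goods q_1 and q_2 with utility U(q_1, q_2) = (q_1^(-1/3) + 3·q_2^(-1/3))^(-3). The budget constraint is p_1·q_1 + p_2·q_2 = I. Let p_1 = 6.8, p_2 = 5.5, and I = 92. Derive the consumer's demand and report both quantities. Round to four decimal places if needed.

MU_q_1 ∝ q_1^(-4/3), MU_q_2 ∝ 3·q_2^(-4/3), so MRS = (1/3)·(q_2/q_1)^(4/3) = p_1/p_2.
Solve for the ratio: q_2/q_1 = [3·p_1/p_2]^(0.75).
Substitute q_2 = (q_2/q_1)·q_1 into the budget: q_1* = I/(p_1 + p_2·(q_2/q_1)).
Numerically q_2/q_1 = 2.672702, so q_1* = 92/(6.8 + 5.5·2.672702) = 4.2791 and q_2* = 2.672702·4.2791 = 11.4368.

q_1* = 4.2791, q_2* = 11.4368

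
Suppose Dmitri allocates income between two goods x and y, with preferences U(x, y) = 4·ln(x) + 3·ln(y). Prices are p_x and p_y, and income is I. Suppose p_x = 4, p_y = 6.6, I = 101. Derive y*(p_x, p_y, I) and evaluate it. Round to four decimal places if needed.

y* = 6.5584

Tangency: MRS = (4/3)·y/x = p_x/p_y.
Rearranging, p_y·y = (3/4)·p_x·x. Substituting into the budget gives p_x·x·(1 + (3/4)) = I.
Demand: x*(p_x,p_y,I) = 4/7·I/p_x and y* = 3/7·I/p_y.
At p_x=4, p_y=6.6, I=101: y* = 3/7·101/6.6 = 6.5584.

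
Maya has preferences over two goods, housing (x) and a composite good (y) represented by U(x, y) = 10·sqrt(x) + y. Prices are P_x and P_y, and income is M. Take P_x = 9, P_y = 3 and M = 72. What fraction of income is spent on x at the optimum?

share on x = 0.3472

Utility is quasi-linear in y; the FOC for x is 5/√x = P_x/P_y.
Thus x* = (5·P_y/P_x)² — independent of M — with the rest of income spent on y.
Plugging in: x* = (5·3/9)² = 2.7778, y* = 15.6667.
Expenditure on x: 9·2.7778 = 25; share = 0.3472.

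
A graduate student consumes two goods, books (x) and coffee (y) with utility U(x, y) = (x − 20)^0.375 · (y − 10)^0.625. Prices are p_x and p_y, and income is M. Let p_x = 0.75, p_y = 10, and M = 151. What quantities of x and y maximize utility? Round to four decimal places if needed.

x* = 38, y* = 12.25

Let x' = x−20, y' = y−10. MRS = (3/5)·y'/x' = p_x/p_y.
After buying the subsistence bundle (20, 10), a share 0.375 of the remaining income goes to x: x* = 20 + 0.375·(M − 20p_x − 10p_y)/p_x.
Discretionary income = 151 − 20·0.75 − 10·10 = 36; x* = 20 + 0.375·36/0.75 = 38; y* = 10 + 0.625·36/10 = 12.25.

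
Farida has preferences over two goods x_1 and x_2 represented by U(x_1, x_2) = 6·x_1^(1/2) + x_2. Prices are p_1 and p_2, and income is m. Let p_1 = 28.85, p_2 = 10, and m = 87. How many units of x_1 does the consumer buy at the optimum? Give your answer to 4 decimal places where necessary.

Set MRS = p_1/p_2: 3·x_1^(−1/2) = p_1/p_2.
Solve: √x_1 = 3·p_2/p_1, so x_1*(p_1,p_2) = (3·p_2/p_1)², and x_2* = (m − p_1·x_1*)/p_2.
Plugging in: x_1* = (3·10/28.85)² = 1.0813.

x_1* = 1.0813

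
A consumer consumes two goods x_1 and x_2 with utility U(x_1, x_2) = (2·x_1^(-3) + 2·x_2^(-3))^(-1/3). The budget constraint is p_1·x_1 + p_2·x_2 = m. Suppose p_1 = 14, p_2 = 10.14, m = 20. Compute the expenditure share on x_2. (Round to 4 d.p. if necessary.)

Numerically x_2/x_1 = 1.083983, so x_1* = 20/(14 + 10.14·1.083983) = 0.8003 and x_2* = 1.083983·0.8003 = 0.8675.
Expenditure on x_2: 10.14·0.8675 = 8.7962; share = 0.4398.

share on x_2 = 0.4398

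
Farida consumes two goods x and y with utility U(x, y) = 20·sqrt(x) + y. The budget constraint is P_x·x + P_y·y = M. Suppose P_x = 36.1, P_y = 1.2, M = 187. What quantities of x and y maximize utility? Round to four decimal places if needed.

Utility is quasi-linear in y; the FOC for x is 10/√x = P_x/P_y.
Thus x* = (10·P_y/P_x)² — independent of M — with the rest of income spent on y.
Plugging in: x* = (10·1.2/36.1)² = 0.1105, y* = 152.5092.

x* = 0.1105, y* = 152.5092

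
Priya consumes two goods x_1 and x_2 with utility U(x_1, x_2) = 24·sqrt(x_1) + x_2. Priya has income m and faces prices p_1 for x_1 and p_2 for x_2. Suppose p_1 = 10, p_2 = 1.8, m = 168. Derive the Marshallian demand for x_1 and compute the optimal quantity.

Plugging in: x_1* = (12·1.8/10)² = 4.6656.

x_1* = 4.6656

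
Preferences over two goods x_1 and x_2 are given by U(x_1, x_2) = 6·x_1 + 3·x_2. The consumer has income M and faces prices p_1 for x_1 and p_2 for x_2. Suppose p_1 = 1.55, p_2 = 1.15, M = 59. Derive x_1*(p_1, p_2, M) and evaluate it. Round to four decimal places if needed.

Perfect substitutes: compare marginal utility per dollar. 6/p_1 vs 3/p_2 → 3.871 vs 2.6087.
x_1 gives more utility per dollar, so spend all income on x_1: x_1* = M/p_1, x_2* = 0.
Numerically: x_1* = 38.0645, x_2* = 0.

x_1* = 38.0645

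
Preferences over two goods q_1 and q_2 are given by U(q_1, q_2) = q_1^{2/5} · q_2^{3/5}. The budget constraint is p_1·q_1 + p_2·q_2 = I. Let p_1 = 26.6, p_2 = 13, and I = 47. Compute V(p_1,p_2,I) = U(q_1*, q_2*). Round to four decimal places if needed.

The MRS is (2/3)·q_2/q_1. Set MRS = p_1/p_2.
Rearranging, p_2·q_2 = (3/2)·p_1·q_1. Substituting into the budget gives p_1·q_1·(1 + (3/2)) = I.
Demand: q_1*(p_1,p_2,I) = 0.4·I/p_1 and q_2* = 0.6·I/p_2.
At p_1=26.6, p_2=13, I=47: q_1* = 0.4·47/26.6 = 0.7068, q_2* = 2.1692.
Utility at the optimum: U(0.7068, 2.1692) = 1.3851.

V = 1.3851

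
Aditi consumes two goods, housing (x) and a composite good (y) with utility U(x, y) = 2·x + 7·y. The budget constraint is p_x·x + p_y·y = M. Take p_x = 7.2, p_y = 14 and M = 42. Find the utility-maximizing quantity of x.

y gives more utility per dollar, so spend all income on y: y* = M/p_y, x* = 0.
Numerically: x* = 0, y* = 3.

x* = 0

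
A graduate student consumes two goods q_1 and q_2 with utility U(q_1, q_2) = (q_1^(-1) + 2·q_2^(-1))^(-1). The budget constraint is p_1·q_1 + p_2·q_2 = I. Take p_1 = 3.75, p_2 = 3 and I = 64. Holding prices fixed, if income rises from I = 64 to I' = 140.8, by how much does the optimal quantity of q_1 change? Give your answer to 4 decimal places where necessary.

Δq_1* = 9.0423

MRS = MU_q_1/MU_q_2 = (1/2)·(q_2/q_1)^(2). Set equal to p_1/p_2.
Solve for the ratio: q_2/q_1 = [2·p_1/p_2]^(0.5).
Substitute q_2 = (q_2/q_1)·q_1 into the budget: q_1* = I/(p_1 + p_2·(q_2/q_1)).
Numerically q_2/q_1 = 1.581139, so q_1* = 64/(3.75 + 3·1.581139) = 7.5352.
At I' = 140.8: q_1* = 16.5775. Change: 16.5775 − 7.5352 = 9.0423.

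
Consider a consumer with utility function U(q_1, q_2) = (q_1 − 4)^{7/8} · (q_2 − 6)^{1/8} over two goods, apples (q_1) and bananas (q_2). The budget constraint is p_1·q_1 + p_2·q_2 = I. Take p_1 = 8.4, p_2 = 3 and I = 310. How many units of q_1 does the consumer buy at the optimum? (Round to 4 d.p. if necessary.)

q_1* = 30.9167

MRS = 7·(q_2−6)/(q_1−4). Tangency with p_1/p_2 gives q_2−6 = (1/7)·(p_1/p_2)·(q_1−4).
After buying the subsistence bundle (4, 6), a share 0.875 of the remaining income goes to q_1: q_1* = 4 + 0.875·(I − 4p_1 − 6p_2)/p_1.
Discretionary income = 310 − 4·8.4 − 6·3 = 258.4; q_1* = 4 + 0.875·258.4/8.4 = 30.9167.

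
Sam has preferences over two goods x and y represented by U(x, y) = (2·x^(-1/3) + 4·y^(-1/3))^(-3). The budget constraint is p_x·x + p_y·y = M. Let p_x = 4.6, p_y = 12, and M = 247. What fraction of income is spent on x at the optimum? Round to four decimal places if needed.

From the CES first-order condition, (1/2)·(y/x)^(4/3) = p_x/p_y.
Solve for the ratio: y/x = [2·p_x/p_y]^(0.75).
With the ratio pinned down, the budget gives x* = M/(p_x + p_y·(y/x)) and y* = (y/x)·x*.
Numerically y/x = 0.819323, so x* = 247/(4.6 + 12·0.819323) = 17.1149 and y* = 0.819323·17.1149 = 14.0226.
Expenditure on x: 4.6·17.1149 = 78.7285; share = 0.3187.

share on x = 0.3187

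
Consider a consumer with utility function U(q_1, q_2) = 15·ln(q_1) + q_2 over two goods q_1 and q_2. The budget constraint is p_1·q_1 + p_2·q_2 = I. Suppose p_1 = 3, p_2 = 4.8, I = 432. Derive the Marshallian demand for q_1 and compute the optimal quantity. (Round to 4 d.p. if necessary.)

Set MRS = p_1/p_2: (15/q_1)/1 = p_1/p_2.
So q_1*(p_1,p_2) = 15·p_2/p_1, independent of income; and q_2* = (I − 15·p_2)/p_2.
At the given prices: q_1* = 15·4.8/3 = 24.

q_1* = 24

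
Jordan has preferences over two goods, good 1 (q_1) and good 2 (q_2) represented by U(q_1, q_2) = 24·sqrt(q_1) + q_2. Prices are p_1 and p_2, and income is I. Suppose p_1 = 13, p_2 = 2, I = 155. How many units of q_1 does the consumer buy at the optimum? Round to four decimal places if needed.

Utility is quasi-linear in q_2; the FOC for q_1 is 12/√q_1 = p_1/p_2.
Solve: √q_1 = 12·p_2/p_1, so q_1*(p_1,p_2) = (12·p_2/p_1)², and q_2* = (I − p_1·q_1*)/p_2.
Plugging in: q_1* = (12·2/13)² = 3.4083.

q_1* = 3.4083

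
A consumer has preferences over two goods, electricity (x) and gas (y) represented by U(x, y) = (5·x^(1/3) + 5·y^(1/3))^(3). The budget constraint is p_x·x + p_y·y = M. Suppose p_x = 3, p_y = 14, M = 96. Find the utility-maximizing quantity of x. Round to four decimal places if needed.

x* = 21.8742

MU_x ∝ 5·x^(-2/3), MU_y ∝ 5·y^(-2/3), so MRS = (y/x)^(2/3) = p_x/p_y.
Hence y/x = (p_x/p_y)^(1/(2/3)), i.e. raised to the 1.5 power.
Substitute y = (y/x)·x into the budget: x* = M/(p_x + p_y·(y/x)).
Numerically y/x = 0.099195, so x* = 96/(3 + 14·0.099195) = 21.8742.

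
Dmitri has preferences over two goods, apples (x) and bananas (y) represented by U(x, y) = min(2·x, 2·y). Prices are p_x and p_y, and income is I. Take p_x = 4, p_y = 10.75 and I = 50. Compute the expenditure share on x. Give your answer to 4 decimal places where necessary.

Demand: x*(p_x,p_y,I) = 2·I/(2·p_x + 2·p_y), y* = 2·I/(2·p_x + 2·p_y).
Here 2·4 + 2·10.75 = 29.5, giving x* = 3.3898 and y* = 3.3898.
Expenditure on x: 4·3.3898 = 13.5593; share = 0.2712.

share on x = 0.2712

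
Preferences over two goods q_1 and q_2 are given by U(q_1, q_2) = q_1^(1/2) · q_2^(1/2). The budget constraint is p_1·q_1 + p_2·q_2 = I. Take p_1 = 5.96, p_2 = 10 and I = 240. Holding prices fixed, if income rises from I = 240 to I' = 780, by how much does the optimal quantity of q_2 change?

Δq_2* = 27

Tangency: MRS = q_2/q_1 = p_1/p_2.
Rearranging, p_2·q_2 = p_1·q_1. Substituting into the budget gives p_1·q_1·(1 + 1) = I.
Demand: q_1*(p_1,p_2,I) = 0.5·I/p_1 and q_2* = 0.5·I/p_2.
At p_1=5.96, p_2=10, I=240: q_2* = 0.5·240/10 = 12.
At I' = 780: q_2* = 39. Change: 39 − 12 = 27.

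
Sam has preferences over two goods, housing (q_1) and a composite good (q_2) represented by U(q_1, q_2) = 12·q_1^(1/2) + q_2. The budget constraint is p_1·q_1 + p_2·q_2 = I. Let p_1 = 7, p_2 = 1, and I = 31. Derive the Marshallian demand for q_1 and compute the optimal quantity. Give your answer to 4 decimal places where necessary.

q_1* = 0.7347

Set MRS = p_1/p_2: 6·q_1^(−1/2) = p_1/p_2.
Thus q_1* = (6·p_2/p_1)² — independent of I — with the rest of income spent on q_2.
Plugging in: q_1* = (6·1/7)² = 0.7347.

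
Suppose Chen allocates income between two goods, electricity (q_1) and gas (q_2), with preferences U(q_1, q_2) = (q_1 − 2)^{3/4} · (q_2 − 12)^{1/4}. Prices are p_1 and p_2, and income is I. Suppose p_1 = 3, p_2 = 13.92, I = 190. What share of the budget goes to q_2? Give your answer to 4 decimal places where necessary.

share on q_2 = 0.9015

This is Cobb-Douglas in (q_1−2, q_2−12): tangency gives 0.75·p_2·(q_2−12) = 0.25·p_1·(q_1−2).
Substituting into the budget: q_1* = 2 + 0.75·(I − 2·p_1 − 12·p_2)/p_1, and q_2* = 12 + 0.25·(…)/p_2.
Discretionary income = 190 − 2·3 − 12·13.92 = 16.96; q_1* = 2 + 0.75·16.96/3 = 6.24; q_2* = 12 + 0.25·16.96/13.92 = 12.3046.
Expenditure on q_2: 13.92·12.3046 = 171.28; share = 0.9015.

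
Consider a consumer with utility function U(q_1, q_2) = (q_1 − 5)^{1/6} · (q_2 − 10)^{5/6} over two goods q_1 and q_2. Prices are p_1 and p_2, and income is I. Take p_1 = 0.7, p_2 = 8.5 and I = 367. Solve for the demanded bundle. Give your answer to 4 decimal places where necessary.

q_1* = 71.3095, q_2* = 37.3039

This is Cobb-Douglas in (q_1−5, q_2−10): tangency gives 1/6·p_2·(q_2−10) = 5/6·p_1·(q_1−5).
After buying the subsistence bundle (5, 10), a share 1/6 of the remaining income goes to q_1: q_1* = 5 + 1/6·(I − 5p_1 − 10p_2)/p_1.
Discretionary income = 367 − 5·0.7 − 10·8.5 = 278.5; q_1* = 5 + 1/6·278.5/0.7 = 71.3095; q_2* = 10 + 5/6·278.5/8.5 = 37.3039.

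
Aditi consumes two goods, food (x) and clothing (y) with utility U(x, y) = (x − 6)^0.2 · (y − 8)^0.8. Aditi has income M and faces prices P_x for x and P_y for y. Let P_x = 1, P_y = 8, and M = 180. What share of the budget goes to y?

share on y = 0.8444

MRS = (1/4)·(y−8)/(x−6). Tangency with P_x/P_y gives y−8 = 4·(P_x/P_y)·(x−6).
Substituting into the budget: x* = 6 + 0.2·(M − 6·P_x − 8·P_y)/P_x, and y* = 8 + 0.8·(…)/P_y.
Discretionary income = 180 − 6·1 − 8·8 = 110; x* = 6 + 0.2·110/1 = 28; y* = 8 + 0.8·110/8 = 19.
Expenditure on y: 8·19 = 152; share = 0.8444.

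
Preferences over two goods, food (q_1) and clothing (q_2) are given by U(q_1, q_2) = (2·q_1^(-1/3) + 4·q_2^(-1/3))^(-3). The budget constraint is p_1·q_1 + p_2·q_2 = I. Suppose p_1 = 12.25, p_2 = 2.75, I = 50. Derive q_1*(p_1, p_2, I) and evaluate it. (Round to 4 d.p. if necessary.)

q_1* = 1.8917

MU_q_1 ∝ 2·q_1^(-4/3), MU_q_2 ∝ 4·q_2^(-4/3), so MRS = (1/2)·(q_2/q_1)^(4/3) = p_1/p_2.
Solve for the ratio: q_2/q_1 = [2·p_1/p_2]^(0.75).
With the ratio pinned down, the budget gives q_1* = I/(p_1 + p_2·(q_2/q_1)) and q_2* = (q_2/q_1)·q_1*.
Numerically q_2/q_1 = 5.156738, so q_1* = 50/(12.25 + 2.75·5.156738) = 1.8917.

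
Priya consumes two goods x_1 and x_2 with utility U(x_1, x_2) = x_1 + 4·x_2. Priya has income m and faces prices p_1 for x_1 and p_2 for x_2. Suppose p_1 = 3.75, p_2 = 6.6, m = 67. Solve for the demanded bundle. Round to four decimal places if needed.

Linear utility — the consumer picks whichever good has higher MU/price: 1/3.75 = 0.2667 vs 4/6.6 = 0.6061.
x_2 gives more utility per dollar, so spend all income on x_2: x_2* = m/p_2, x_1* = 0.
Numerically: x_1* = 0, x_2* = 10.1515.

x_1* = 0, x_2* = 10.1515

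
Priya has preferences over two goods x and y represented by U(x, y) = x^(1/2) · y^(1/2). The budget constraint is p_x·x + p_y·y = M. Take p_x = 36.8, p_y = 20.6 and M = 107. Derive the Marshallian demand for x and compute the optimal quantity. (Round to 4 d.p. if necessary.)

The MRS is y/x. Set MRS = p_x/p_y.
So 0.5·p_y·y = 0.5·p_x·x; combined with the budget, a share 0.5 of income goes to x.
Demand: x*(p_x,p_y,M) = 0.5·M/p_x and y* = 0.5·M/p_y.
At p_x=36.8, p_y=20.6, M=107: x* = 0.5·107/36.8 = 1.4538.

x* = 1.4538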